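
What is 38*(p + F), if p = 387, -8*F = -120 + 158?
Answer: 29051/2 ≈ 14526.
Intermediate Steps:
F = -19/4 (F = -(-120 + 158)/8 = -⅛*38 = -19/4 ≈ -4.7500)
38*(p + F) = 38*(387 - 19/4) = 38*(1529/4) = 29051/2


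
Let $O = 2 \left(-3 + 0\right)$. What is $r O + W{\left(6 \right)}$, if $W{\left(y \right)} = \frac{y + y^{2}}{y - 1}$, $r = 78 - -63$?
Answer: $- \frac{4188}{5} \approx -837.6$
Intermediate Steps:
$O = -6$ ($O = 2 \left(-3\right) = -6$)
$r = 141$ ($r = 78 + 63 = 141$)
$W{\left(y \right)} = \frac{y + y^{2}}{-1 + y}$
$r O + W{\left(6 \right)} = 141 \left(-6\right) + \frac{6 \left(1 + 6\right)}{-1 + 6} = -846 + 6 \cdot \frac{1}{5} \cdot 7 = -846 + \frac{42}{5} = - \frac{4188}{5}$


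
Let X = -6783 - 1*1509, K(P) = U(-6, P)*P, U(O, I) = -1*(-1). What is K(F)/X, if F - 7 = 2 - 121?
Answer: 28/2073 ≈ 0.013507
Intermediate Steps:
F = -112 (F = 7 + (2 - 121) = 7 - 119 = -112)
U(O, I) = 1
K(P) = P (K(P) = 1*P = P)
X = -8292 (X = -6783 - 1509 = -8292)
K(F)/X = -112/(-8292) = -112*(-1/8292) = 28/2073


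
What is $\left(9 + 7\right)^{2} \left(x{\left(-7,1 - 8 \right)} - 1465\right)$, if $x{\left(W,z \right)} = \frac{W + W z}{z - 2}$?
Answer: $- \frac{1128704}{3} \approx -3.7623 \cdot 10^{5}$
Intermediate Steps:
$x{\left(W,z \right)} = \frac{W + W z}{-2 + z}$
$\left(9 + 7\right)^{2} \left(x{\left(-7,1 - 8 \right)} - 1465\right) = \left(9 + 7\right)^{2} \left(- \frac{7 \left(1 + \left(1 - 8\right)\right)}{-2 + \left(1 - 8\right)} - 1465\right) = 16^{2} \left(- \frac{7 \left(1 + \left(1 - 8\right)\right)}{-2 + \left(1 - 8\right)} - 1465\right) = 256 \left(- \frac{7 \left(1 + \left(1 - 8\right)\right)}{-2 + \left(1 - 8\right)} - 1465\right) = 256 \left(- \frac{7 \left(1 - 7\right)}{-2 - 7} - 1465\right) = 256 \left(\left(-7\right) \frac{1}{-9} \left(-6\right) - 1465\right) = 256 \left(\left(-7\right) \left(- \frac{1}{9}\right) \left(-6\right) - 1465\right) = 256 \left(- \frac{14}{3} - 1465\right) = 256 \left(- \frac{4409}{3}\right) = - \frac{1128704}{3}$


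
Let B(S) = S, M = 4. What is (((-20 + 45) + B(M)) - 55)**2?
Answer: 676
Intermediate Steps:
(((-20 + 45) + B(M)) - 55)**2 = (((-20 + 45) + 4) - 55)**2 = ((25 + 4) - 55)**2 = (29 - 55)**2 = (-26)**2 = 676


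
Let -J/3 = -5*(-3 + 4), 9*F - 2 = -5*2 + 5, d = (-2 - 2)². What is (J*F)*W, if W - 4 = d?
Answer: -100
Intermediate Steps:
d = 16 (d = (-4)² = 16)
F = -⅓ (F = 2/9 + (-5*2 + 5)/9 = 2/9 + (-10 + 5)/9 = 2/9 + (⅑)*(-5) = 2/9 - 5/9 = -⅓ ≈ -0.33333)
J = 15 (J = -(-15)*(-3 + 4) = -(-15) = -3*(-5) = 15)
W = 20 (W = 4 + 16 = 20)
(J*F)*W = (15*(-⅓))*20 = -5*20 = -100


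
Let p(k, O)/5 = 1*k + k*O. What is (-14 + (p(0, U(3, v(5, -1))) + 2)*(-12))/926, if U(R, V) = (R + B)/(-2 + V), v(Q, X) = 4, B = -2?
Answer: -19/463 ≈ -0.041037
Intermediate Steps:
U(R, V) = (-2 + R)/(-2 + V) (U(R, V) = (R - 2)/(-2 + V) = (-2 + R)/(-2 + V))
p(k, O) = 5*k + 5*O*k (p(k, O) = 5*(1*k + k*O) = 5*(k + O*k) = 5*k + 5*O*k)
(-14 + (p(0, U(3, v(5, -1))) + 2)*(-12))/926 = (-14 + (5*0*(1 + (-2 + 3)/(-2 + 4)) + 2)*(-12))/926 = (-14 + (5*0*(1 + 1/2) + 2)*(-12))*(1/926) = (-14 + (5*0*(1 + (½)*1) + 2)*(-12))*(1/926) = (-14 + (5*0*(1 + ½) + 2)*(-12))*(1/926) = (-14 + (5*0*(3/2) + 2)*(-12))*(1/926) = (-14 + (0 + 2)*(-12))*(1/926) = (-14 + 2*(-12))*(1/926) = (-14 - 24)*(1/926) = -38*1/926 = -19/463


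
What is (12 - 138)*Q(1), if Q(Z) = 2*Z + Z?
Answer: -378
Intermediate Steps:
Q(Z) = 3*Z
(12 - 138)*Q(1) = (12 - 138)*(3*1) = -126*3 = -378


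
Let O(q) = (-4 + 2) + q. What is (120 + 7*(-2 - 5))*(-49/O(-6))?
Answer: 3479/8 ≈ 434.88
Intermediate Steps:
O(q) = -2 + q
(120 + 7*(-2 - 5))*(-49/O(-6)) = (120 + 7*(-2 - 5))*(-49/(-2 - 6)) = (120 + 7*(-7))*(-49/(-8)) = (120 - 49)*(-49*(-1/8)) = 71*(49/8) = 3479/8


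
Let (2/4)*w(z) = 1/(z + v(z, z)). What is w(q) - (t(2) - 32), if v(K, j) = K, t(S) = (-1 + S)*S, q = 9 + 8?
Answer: 511/17 ≈ 30.059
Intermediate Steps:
q = 17
t(S) = S*(-1 + S)
w(z) = 1/z (w(z) = 2/(z + z) = 2/((2*z)) = 2*(1/(2*z)) = 1/z)
w(q) - (t(2) - 32) = 1/17 - (2*(-1 + 2) - 32) = 1/17 - (2*1 - 32) = 1/17 - (2 - 32) = 1/17 - 1*(-30) = 1/17 + 30 = 511/17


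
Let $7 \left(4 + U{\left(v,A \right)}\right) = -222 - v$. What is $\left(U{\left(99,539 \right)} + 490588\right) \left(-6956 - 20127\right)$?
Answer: $-13285244523$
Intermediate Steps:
$U{\left(v,A \right)} = - \frac{250}{7} - \frac{v}{7}$ ($U{\left(v,A \right)} = -4 + \frac{-222 - v}{7} = -4 - \left(\frac{222}{7} + \frac{v}{7}\right) = - \frac{250}{7} - \frac{v}{7}$)
$\left(U{\left(99,539 \right)} + 490588\right) \left(-6956 - 20127\right) = \left(\left(- \frac{250}{7} - \frac{99}{7}\right) + 490588\right) \left(-6956 - 20127\right) = \left(\left(- \frac{250}{7} - \frac{99}{7}\right) + 490588\right) \left(-27083\right) = \left(- \frac{349}{7} + 490588\right) \left(-27083\right) = \frac{3433767}{7} \left(-27083\right) = -13285244523$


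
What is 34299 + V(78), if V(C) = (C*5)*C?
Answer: 64719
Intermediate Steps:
V(C) = 5*C**2 (V(C) = (5*C)*C = 5*C**2)
34299 + V(78) = 34299 + 5*78**2 = 34299 + 5*6084 = 34299 + 30420 = 64719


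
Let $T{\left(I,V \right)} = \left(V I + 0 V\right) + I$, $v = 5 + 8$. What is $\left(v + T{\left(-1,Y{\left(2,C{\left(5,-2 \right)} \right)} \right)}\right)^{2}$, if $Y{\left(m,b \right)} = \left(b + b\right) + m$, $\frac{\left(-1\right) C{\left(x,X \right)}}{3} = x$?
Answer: $1600$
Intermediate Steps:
$C{\left(x,X \right)} = - 3 x$
$Y{\left(m,b \right)} = m + 2 b$ ($Y{\left(m,b \right)} = 2 b + m = m + 2 b$)
$v = 13$
$T{\left(I,V \right)} = I + I V$ ($T{\left(I,V \right)} = \left(I V + 0\right) + I = I V + I = I + I V$)
$\left(v + T{\left(-1,Y{\left(2,C{\left(5,-2 \right)} \right)} \right)}\right)^{2} = \left(13 - \left(1 + \left(2 + 2 \left(\left(-3\right) 5\right)\right)\right)\right)^{2} = \left(13 - \left(1 + \left(2 + 2 \left(-15\right)\right)\right)\right)^{2} = \left(13 - \left(1 + \left(2 - 30\right)\right)\right)^{2} = \left(13 - \left(1 - 28\right)\right)^{2} = \left(13 - -27\right)^{2} = \left(13 + 27\right)^{2} = 40^{2} = 1600$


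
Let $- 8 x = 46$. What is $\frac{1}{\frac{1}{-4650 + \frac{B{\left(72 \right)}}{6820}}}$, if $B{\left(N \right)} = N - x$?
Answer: $- \frac{126851689}{27280} \approx -4650.0$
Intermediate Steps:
$x = - \frac{23}{4}$ ($x = \left(- \frac{1}{8}\right) 46 = - \frac{23}{4} \approx -5.75$)
$B{\left(N \right)} = \frac{23}{4} + N$ ($B{\left(N \right)} = N - - \frac{23}{4} = N + \frac{23}{4} = \frac{23}{4} + N$)
$\frac{1}{\frac{1}{-4650 + \frac{B{\left(72 \right)}}{6820}}} = \frac{1}{\frac{1}{-4650 + \frac{\frac{23}{4} + 72}{6820}}} = \frac{1}{\frac{1}{-4650 + \frac{311}{4} \cdot \frac{1}{6820}}} = \frac{1}{\frac{1}{-4650 + \frac{311}{27280}}} = \frac{1}{\frac{1}{- \frac{126851689}{27280}}} = \frac{1}{- \frac{27280}{126851689}} = - \frac{126851689}{27280}$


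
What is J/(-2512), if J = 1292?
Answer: -323/628 ≈ -0.51433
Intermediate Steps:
J/(-2512) = 1292/(-2512) = 1292*(-1/2512) = -323/628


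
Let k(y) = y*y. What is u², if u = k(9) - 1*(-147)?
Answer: 51984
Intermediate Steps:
k(y) = y²
u = 228 (u = 9² - 1*(-147) = 81 + 147 = 228)
u² = 228² = 51984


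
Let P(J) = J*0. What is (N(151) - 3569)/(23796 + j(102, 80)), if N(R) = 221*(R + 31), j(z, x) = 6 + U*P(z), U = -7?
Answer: 36653/23802 ≈ 1.5399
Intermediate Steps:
P(J) = 0
j(z, x) = 6 (j(z, x) = 6 - 7*0 = 6 + 0 = 6)
N(R) = 6851 + 221*R (N(R) = 221*(31 + R) = 6851 + 221*R)
(N(151) - 3569)/(23796 + j(102, 80)) = ((6851 + 221*151) - 3569)/(23796 + 6) = ((6851 + 33371) - 3569)/23802 = (40222 - 3569)*(1/23802) = 36653*(1/23802) = 36653/23802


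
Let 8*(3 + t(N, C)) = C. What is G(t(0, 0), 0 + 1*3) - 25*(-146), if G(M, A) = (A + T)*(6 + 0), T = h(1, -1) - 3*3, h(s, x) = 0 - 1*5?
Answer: 3584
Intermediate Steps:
t(N, C) = -3 + C/8
h(s, x) = -5 (h(s, x) = 0 - 5 = -5)
T = -14 (T = -5 - 3*3 = -5 - 9 = -14)
G(M, A) = -84 + 6*A (G(M, A) = (A - 14)*(6 + 0) = (-14 + A)*6 = -84 + 6*A)
G(t(0, 0), 0 + 1*3) - 25*(-146) = (-84 + 6*(0 + 1*3)) - 25*(-146) = (-84 + 6*(0 + 3)) + 3650 = (-84 + 6*3) + 3650 = (-84 + 18) + 3650 = -66 + 3650 = 3584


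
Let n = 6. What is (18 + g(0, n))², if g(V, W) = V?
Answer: 324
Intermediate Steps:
(18 + g(0, n))² = (18 + 0)² = 18² = 324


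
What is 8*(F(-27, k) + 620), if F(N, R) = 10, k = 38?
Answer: 5040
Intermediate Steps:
8*(F(-27, k) + 620) = 8*(10 + 620) = 8*630 = 5040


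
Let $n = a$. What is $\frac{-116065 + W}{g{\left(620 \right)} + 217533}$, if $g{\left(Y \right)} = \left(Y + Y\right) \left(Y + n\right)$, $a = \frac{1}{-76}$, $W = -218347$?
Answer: $- \frac{6353828}{18740017} \approx -0.33905$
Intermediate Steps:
$a = - \frac{1}{76} \approx -0.013158$
$n = - \frac{1}{76} \approx -0.013158$
$g{\left(Y \right)} = 2 Y \left(- \frac{1}{76} + Y\right)$ ($g{\left(Y \right)} = \left(Y + Y\right) \left(Y - \frac{1}{76}\right) = 2 Y \left(- \frac{1}{76} + Y\right)$)
$\frac{-116065 + W}{g{\left(620 \right)} + 217533} = \frac{-116065 - 218347}{\frac{1}{38} \cdot 620 \left(-1 + 76 \cdot 620\right) + 217533} = - \frac{334412}{\frac{1}{38} \cdot 620 \left(-1 + 47120\right) + 217533} = - \frac{334412}{\frac{1}{38} \cdot 620 \cdot 47119 + 217533} = - \frac{334412}{\frac{14606890}{19} + 217533} = - \frac{334412}{\frac{18740017}{19}} = \left(-334412\right) \frac{19}{18740017} = - \frac{6353828}{18740017}$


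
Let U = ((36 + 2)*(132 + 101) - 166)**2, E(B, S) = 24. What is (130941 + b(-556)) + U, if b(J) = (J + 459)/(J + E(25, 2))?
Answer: 40225735717/532 ≈ 7.5612e+7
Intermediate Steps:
b(J) = (459 + J)/(24 + J) (b(J) = (J + 459)/(J + 24) = (459 + J)/(24 + J))
U = 75481344 (U = (38*233 - 166)**2 = (8854 - 166)**2 = 8688**2 = 75481344)
(130941 + b(-556)) + U = (130941 + (459 - 556)/(24 - 556)) + 75481344 = (130941 - 97/(-532)) + 75481344 = (130941 - 1/532*(-97)) + 75481344 = (130941 + 97/532) + 75481344 = 69660709/532 + 75481344 = 40225735717/532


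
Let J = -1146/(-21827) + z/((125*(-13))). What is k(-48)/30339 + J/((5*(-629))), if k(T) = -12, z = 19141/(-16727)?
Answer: -598677310687757/1451519168366645625 ≈ -0.00041245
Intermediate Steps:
z = -19141/16727 (z = 19141*(-1/16727) = -19141/16727 ≈ -1.1443)
J = 2428280489/45637528625 (J = -1146/(-21827) - 19141/(16727*(125*(-13))) = -1146*(-1/21827) - 19141/16727/(-1625) = 1146/21827 - 19141/16727*(-1/1625) = 1146/21827 + 19141/27181375 = 2428280489/45637528625 ≈ 0.053208)
k(-48)/30339 + J/((5*(-629))) = -12/30339 + 2428280489/(45637528625*((5*(-629)))) = -12*1/30339 + (2428280489/45637528625)/(-3145) = -4/10113 + (2428280489/45637528625)*(-1/3145) = -4/10113 - 2428280489/143530027525625 = -598677310687757/1451519168366645625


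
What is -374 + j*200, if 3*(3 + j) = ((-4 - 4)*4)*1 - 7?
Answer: -3574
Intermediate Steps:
j = -16 (j = -3 + (((-4 - 4)*4)*1 - 7)/3 = -3 + (-8*4*1 - 7)/3 = -3 + (-32*1 - 7)/3 = -3 + (-32 - 7)/3 = -3 + (⅓)*(-39) = -3 - 13 = -16)
-374 + j*200 = -374 - 16*200 = -374 - 3200 = -3574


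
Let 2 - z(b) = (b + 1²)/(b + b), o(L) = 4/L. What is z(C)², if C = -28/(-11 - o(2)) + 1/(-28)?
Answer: 3798601/2377764 ≈ 1.5976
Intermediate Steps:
C = 771/364 (C = -28/(-11 - 4/2) + 1/(-28) = -28/(-11 - 4/2) + 1*(-1/28) = -28/(-11 - 1*2) - 1/28 = -28/(-11 - 2) - 1/28 = -28/(-13) - 1/28 = -28*(-1/13) - 1/28 = 28/13 - 1/28 = 771/364 ≈ 2.1181)
z(b) = 2 - (1 + b)/(2*b) (z(b) = 2 - (b + 1²)/(b + b) = 2 - (b + 1)/(2*b) = 2 - (1 + b)*1/(2*b) = 2 - (1 + b)/(2*b))
z(C)² = ((-1 + 3*(771/364))/(2*(771/364)))² = ((½)*(364/771)*(-1 + 2313/364))² = ((½)*(364/771)*(1949/364))² = (1949/1542)² = 3798601/2377764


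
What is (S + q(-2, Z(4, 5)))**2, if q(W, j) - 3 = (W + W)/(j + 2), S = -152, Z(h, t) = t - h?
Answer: 203401/9 ≈ 22600.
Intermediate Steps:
q(W, j) = 3 + 2*W/(2 + j) (q(W, j) = 3 + (W + W)/(j + 2) = 3 + (2*W)/(2 + j) = 3 + 2*W/(2 + j))
(S + q(-2, Z(4, 5)))**2 = (-152 + (6 + 2*(-2) + 3*(5 - 1*4))/(2 + (5 - 1*4)))**2 = (-152 + (6 - 4 + 3*(5 - 4))/(2 + (5 - 4)))**2 = (-152 + (6 - 4 + 3*1)/(2 + 1))**2 = (-152 + (6 - 4 + 3)/3)**2 = (-152 + (1/3)*5)**2 = (-152 + 5/3)**2 = (-451/3)**2 = 203401/9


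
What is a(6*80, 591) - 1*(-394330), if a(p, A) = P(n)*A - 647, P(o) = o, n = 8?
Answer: 398411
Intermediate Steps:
a(p, A) = -647 + 8*A (a(p, A) = 8*A - 647 = -647 + 8*A)
a(6*80, 591) - 1*(-394330) = (-647 + 8*591) - 1*(-394330) = (-647 + 4728) + 394330 = 4081 + 394330 = 398411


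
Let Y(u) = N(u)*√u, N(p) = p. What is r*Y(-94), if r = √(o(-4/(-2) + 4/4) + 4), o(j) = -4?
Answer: 0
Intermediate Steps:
Y(u) = u^(3/2) (Y(u) = u*√u = u^(3/2))
r = 0 (r = √(-4 + 4) = √0 = 0)
r*Y(-94) = 0*(-94)^(3/2) = 0*(-94*I*√94) = 0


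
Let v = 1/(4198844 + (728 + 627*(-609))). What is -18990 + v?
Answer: -72498673709/3817729 ≈ -18990.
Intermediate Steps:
v = 1/3817729 (v = 1/(4198844 + (728 - 381843)) = 1/(4198844 - 381115) = 1/3817729 ≈ 2.6194e-7)
-18990 + v = -18990 + 1/3817729 = -72498673709/3817729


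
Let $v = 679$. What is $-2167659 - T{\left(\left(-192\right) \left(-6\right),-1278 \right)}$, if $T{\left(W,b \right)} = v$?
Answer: $-2168338$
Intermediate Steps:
$T{\left(W,b \right)} = 679$
$-2167659 - T{\left(\left(-192\right) \left(-6\right),-1278 \right)} = -2167659 - 679 = -2168338$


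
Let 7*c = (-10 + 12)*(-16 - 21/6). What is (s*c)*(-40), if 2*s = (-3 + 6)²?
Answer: 7020/7 ≈ 1002.9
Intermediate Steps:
s = 9/2 (s = (-3 + 6)²/2 = (½)*3² = (½)*9 = 9/2 ≈ 4.5000)
c = -39/7 (c = ((-10 + 12)*(-16 - 21/6))/7 = (2*(-16 - 21*⅙))/7 = (2*(-16 - 7/2))/7 = (2*(-39/2))/7 = (⅐)*(-39) = -39/7 ≈ -5.5714)
(s*c)*(-40) = ((9/2)*(-39/7))*(-40) = -351/14*(-40) = 7020/7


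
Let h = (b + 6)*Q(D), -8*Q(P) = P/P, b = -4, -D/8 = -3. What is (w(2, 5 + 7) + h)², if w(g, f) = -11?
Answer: 2025/16 ≈ 126.56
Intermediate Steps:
D = 24 (D = -8*(-3) = 24)
Q(P) = -⅛ (Q(P) = -P/(8*P) = -⅛*1 = -⅛)
h = -¼ (h = (-4 + 6)*(-⅛) = 2*(-⅛) = -¼ ≈ -0.25000)
(w(2, 5 + 7) + h)² = (-11 - ¼)² = (-45/4)² = 2025/16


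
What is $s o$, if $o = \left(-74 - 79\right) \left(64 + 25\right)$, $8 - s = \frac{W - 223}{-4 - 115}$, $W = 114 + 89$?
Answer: $- \frac{746532}{7} \approx -1.0665 \cdot 10^{5}$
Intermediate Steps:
$W = 203$
$s = \frac{932}{119}$ ($s = 8 - \frac{203 - 223}{-4 - 115} = 8 - - \frac{20}{-119} = 8 - \left(-20\right) \left(- \frac{1}{119}\right) = 8 - \frac{20}{119} = \frac{932}{119} \approx 7.8319$)
$o = -13617$ ($o = \left(-153\right) 89 = -13617$)
$s o = \frac{932}{119} \left(-13617\right) = - \frac{746532}{7}$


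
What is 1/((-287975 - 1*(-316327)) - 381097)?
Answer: -1/352745 ≈ -2.8349e-6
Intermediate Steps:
1/((-287975 - 1*(-316327)) - 381097) = 1/((-287975 + 316327) - 381097) = 1/(28352 - 381097) = 1/(-352745) = -1/352745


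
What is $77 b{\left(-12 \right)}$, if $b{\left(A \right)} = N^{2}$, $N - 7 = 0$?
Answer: $3773$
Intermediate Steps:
$N = 7$ ($N = 7 + 0 = 7$)
$b{\left(A \right)} = 49$ ($b{\left(A \right)} = 7^{2} = 49$)
$77 b{\left(-12 \right)} = 77 \cdot 49 = 3773$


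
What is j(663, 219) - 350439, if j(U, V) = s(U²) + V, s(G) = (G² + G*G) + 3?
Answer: 386441461305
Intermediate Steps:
s(G) = 3 + 2*G² (s(G) = (G² + G²) + 3 = 2*G² + 3 = 3 + 2*G²)
j(U, V) = 3 + V + 2*U⁴ (j(U, V) = (3 + 2*(U²)²) + V = (3 + 2*U⁴) + V = 3 + V + 2*U⁴)
j(663, 219) - 350439 = (3 + 219 + 2*663⁴) - 350439 = (3 + 219 + 2*193220905761) - 350439 = (3 + 219 + 386441811522) - 350439 = 386441811744 - 350439 = 386441461305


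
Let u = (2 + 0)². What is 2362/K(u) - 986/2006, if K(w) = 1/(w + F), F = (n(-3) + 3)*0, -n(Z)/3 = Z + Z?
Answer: 557403/59 ≈ 9447.5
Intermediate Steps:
n(Z) = -6*Z (n(Z) = -3*(Z + Z) = -6*Z)
u = 4 (u = 2² = 4)
F = 0 (F = (-6*(-3) + 3)*0 = (18 + 3)*0 = 21*0 = 0)
K(w) = 1/w (K(w) = 1/(w + 0) = 1/w)
2362/K(u) - 986/2006 = 2362/(1/4) - 986/2006 = 2362/(¼) - 986*1/2006 = 2362*4 - 29/59 = 9448 - 29/59 = 557403/59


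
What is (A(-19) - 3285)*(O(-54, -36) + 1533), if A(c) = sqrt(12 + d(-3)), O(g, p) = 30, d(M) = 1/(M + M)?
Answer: -5134455 + 521*sqrt(426)/2 ≈ -5.1291e+6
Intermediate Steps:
d(M) = 1/(2*M)
A(c) = sqrt(426)/6 (A(c) = sqrt(12 + (1/2)/(-3)) = sqrt(12 + (1/2)*(-1/3)) = sqrt(12 - 1/6) = sqrt(71/6) = sqrt(426)/6)
(A(-19) - 3285)*(O(-54, -36) + 1533) = (sqrt(426)/6 - 3285)*(30 + 1533) = (-3285 + sqrt(426)/6)*1563 = -5134455 + 521*sqrt(426)/2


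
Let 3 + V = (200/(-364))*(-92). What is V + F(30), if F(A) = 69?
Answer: 10606/91 ≈ 116.55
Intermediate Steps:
V = 4327/91 (V = -3 + (200/(-364))*(-92) = -3 + (200*(-1/364))*(-92) = -3 - 50/91*(-92) = -3 + 4600/91 = 4327/91 ≈ 47.549)
V + F(30) = 4327/91 + 69 = 10606/91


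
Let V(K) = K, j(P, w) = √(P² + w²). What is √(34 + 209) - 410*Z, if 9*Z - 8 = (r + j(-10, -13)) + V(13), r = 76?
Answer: -39770/9 + 9*√3 - 410*√269/9 ≈ -5150.5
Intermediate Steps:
Z = 97/9 + √269/9 (Z = 8/9 + ((76 + √((-10)² + (-13)²)) + 13)/9 = 8/9 + ((76 + √(100 + 169)) + 13)/9 = 8/9 + ((76 + √269) + 13)/9 = 8/9 + (89 + √269)/9 = 8/9 + (89/9 + √269/9) = 97/9 + √269/9 ≈ 12.600)
√(34 + 209) - 410*Z = √(34 + 209) - 410*(97/9 + √269/9) = √243 + (-39770/9 - 410*√269/9) = 9*√3 + (-39770/9 - 410*√269/9) = -39770/9 + 9*√3 - 410*√269/9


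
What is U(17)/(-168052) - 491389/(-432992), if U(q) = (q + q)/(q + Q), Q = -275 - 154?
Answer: 2126407703979/1873703168288 ≈ 1.1349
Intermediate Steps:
Q = -429
U(q) = 2*q/(-429 + q) (U(q) = (q + q)/(q - 429) = (2*q)/(-429 + q) = 2*q/(-429 + q))
U(17)/(-168052) - 491389/(-432992) = (2*17/(-429 + 17))/(-168052) - 491389/(-432992) = (2*17/(-412))*(-1/168052) - 491389*(-1/432992) = (2*17*(-1/412))*(-1/168052) + 491389/432992 = -17/206*(-1/168052) + 491389/432992 = 17/34618712 + 491389/432992 = 2126407703979/1873703168288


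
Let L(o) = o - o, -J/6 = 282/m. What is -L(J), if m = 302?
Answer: 0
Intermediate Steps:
J = -846/151 (J = -1692/302 = -6*141/151 = -846/151 ≈ -5.6026)
L(o) = 0
-L(J) = -1*0 = 0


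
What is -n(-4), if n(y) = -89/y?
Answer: -89/4 ≈ -22.250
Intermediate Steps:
-n(-4) = -(-89)/(-4) = -(-89)*(-1)/4 = -1*89/4 = -89/4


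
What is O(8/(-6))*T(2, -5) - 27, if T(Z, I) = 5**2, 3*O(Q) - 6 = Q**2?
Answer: 1021/27 ≈ 37.815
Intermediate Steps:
O(Q) = 2 + Q**2/3
T(Z, I) = 25
O(8/(-6))*T(2, -5) - 27 = (2 + (8/(-6))**2/3)*25 - 27 = (2 + (8*(-1/6))**2/3)*25 - 27 = (2 + (-4/3)**2/3)*25 - 27 = (2 + (1/3)*(16/9))*25 - 27 = (2 + 16/27)*25 - 27 = (70/27)*25 - 27 = 1750/27 - 27 = 1021/27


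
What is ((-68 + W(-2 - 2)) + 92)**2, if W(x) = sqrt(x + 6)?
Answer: (24 + sqrt(2))**2 ≈ 645.88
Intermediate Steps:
W(x) = sqrt(6 + x)
((-68 + W(-2 - 2)) + 92)**2 = ((-68 + sqrt(6 + (-2 - 2))) + 92)**2 = ((-68 + sqrt(6 - 4)) + 92)**2 = ((-68 + sqrt(2)) + 92)**2 = (24 + sqrt(2))**2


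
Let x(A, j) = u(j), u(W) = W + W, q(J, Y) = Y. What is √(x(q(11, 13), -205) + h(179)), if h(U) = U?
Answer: I*√231 ≈ 15.199*I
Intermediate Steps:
u(W) = 2*W
x(A, j) = 2*j
√(x(q(11, 13), -205) + h(179)) = √(2*(-205) + 179) = √(-410 + 179) = √(-231) = I*√231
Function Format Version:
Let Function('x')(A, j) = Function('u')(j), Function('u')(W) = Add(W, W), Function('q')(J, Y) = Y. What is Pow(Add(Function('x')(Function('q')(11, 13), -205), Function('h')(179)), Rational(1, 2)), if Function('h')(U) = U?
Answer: Mul(I, Pow(231, Rational(1, 2))) ≈ Mul(15.199, I)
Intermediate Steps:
Function('u')(W) = Mul(2, W)
Function('x')(A, j) = Mul(2, j)
Pow(Add(Function('x')(Function('q')(11, 13), -205), Function('h')(179)), Rational(1, 2)) = Pow(Add(Mul(2, -205), 179), Rational(1, 2)) = Pow(Add(-410, 179), Rational(1, 2)) = Pow(-231, Rational(1, 2)) = Mul(I, Pow(231, Rational(1, 2)))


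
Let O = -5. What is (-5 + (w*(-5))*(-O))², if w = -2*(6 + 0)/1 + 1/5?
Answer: 84100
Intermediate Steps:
w = -59/5 (w = -2*6*1 + 1*(⅕) = -12*1 + ⅕ = -12 + ⅕ = -59/5 ≈ -11.800)
(-5 + (w*(-5))*(-O))² = (-5 + (-59/5*(-5))*(-1*(-5)))² = (-5 + 59*5)² = (-5 + 295)² = 290² = 84100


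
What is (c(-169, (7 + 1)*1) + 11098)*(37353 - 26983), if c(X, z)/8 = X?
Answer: 101066020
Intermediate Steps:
c(X, z) = 8*X
(c(-169, (7 + 1)*1) + 11098)*(37353 - 26983) = (8*(-169) + 11098)*(37353 - 26983) = (-1352 + 11098)*10370 = 9746*10370 = 101066020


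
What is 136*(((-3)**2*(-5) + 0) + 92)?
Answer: 6392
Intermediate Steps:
136*(((-3)**2*(-5) + 0) + 92) = 136*((9*(-5) + 0) + 92) = 136*((-45 + 0) + 92) = 136*(-45 + 92) = 136*47 = 6392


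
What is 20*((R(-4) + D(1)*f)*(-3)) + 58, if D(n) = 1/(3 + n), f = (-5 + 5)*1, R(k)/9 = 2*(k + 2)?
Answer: 2218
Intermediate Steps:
R(k) = 36 + 18*k (R(k) = 9*(2*(k + 2)) = 9*(2*(2 + k)) = 9*(4 + 2*k) = 36 + 18*k)
f = 0 (f = 0*1 = 0)
20*((R(-4) + D(1)*f)*(-3)) + 58 = 20*(((36 + 18*(-4)) + 0/(3 + 1))*(-3)) + 58 = 20*(((36 - 72) + 0/4)*(-3)) + 58 = 20*((-36 + (¼)*0)*(-3)) + 58 = 20*((-36 + 0)*(-3)) + 58 = 20*(-36*(-3)) + 58 = 20*108 + 58 = 2160 + 58 = 2218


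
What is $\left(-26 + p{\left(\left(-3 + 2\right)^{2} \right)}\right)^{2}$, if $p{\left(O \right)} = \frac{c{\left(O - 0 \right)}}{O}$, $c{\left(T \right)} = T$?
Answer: $625$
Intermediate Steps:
$p{\left(O \right)} = 1$ ($p{\left(O \right)} = \frac{O - 0}{O} = \frac{O + 0}{O} = \frac{O}{O} = 1$)
$\left(-26 + p{\left(\left(-3 + 2\right)^{2} \right)}\right)^{2} = \left(-26 + 1\right)^{2} = \left(-25\right)^{2} = 625$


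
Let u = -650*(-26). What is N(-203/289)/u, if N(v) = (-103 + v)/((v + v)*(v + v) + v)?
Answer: -866133/179425610 ≈ -0.0048273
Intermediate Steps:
u = 16900
N(v) = (-103 + v)/(v + 4*v²) (N(v) = (-103 + v)/((2*v)*(2*v) + v) = (-103 + v)/(4*v² + v) = (-103 + v)/(v + 4*v²))
N(-203/289)/u = ((-103 - 203/289)/(((-203/289))*(1 + 4*(-203/289))))/16900 = ((-103 - 203*1/289)/(((-203*1/289))*(1 + 4*(-203*1/289))))*(1/16900) = ((-103 - 203/289)/((-203/289)*(1 + 4*(-203/289))))*(1/16900) = -289/203*(-29970/289)/(1 - 812/289)*(1/16900) = -289/203*(-29970/289)/(-523/289)*(1/16900) = -289/203*(-289/523)*(-29970/289)*(1/16900) = -8661330/106169*1/16900 = -866133/179425610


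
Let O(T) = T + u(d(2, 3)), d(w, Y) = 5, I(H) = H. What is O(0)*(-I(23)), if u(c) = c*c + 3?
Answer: -644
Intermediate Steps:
u(c) = 3 + c**2 (u(c) = c**2 + 3 = 3 + c**2)
O(T) = 28 + T (O(T) = T + (3 + 5**2) = T + (3 + 25) = T + 28 = 28 + T)
O(0)*(-I(23)) = (28 + 0)*(-1*23) = 28*(-23) = -644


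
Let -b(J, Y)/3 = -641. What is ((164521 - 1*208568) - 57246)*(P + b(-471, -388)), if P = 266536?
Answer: -27193017487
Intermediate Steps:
b(J, Y) = 1923 (b(J, Y) = -3*(-641) = 1923)
((164521 - 1*208568) - 57246)*(P + b(-471, -388)) = ((164521 - 1*208568) - 57246)*(266536 + 1923) = ((164521 - 208568) - 57246)*268459 = (-44047 - 57246)*268459 = -101293*268459 = -27193017487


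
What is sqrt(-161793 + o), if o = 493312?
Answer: sqrt(331519) ≈ 575.78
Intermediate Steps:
sqrt(-161793 + o) = sqrt(-161793 + 493312) = sqrt(331519)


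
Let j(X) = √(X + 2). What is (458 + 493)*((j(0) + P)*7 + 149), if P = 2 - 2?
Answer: 141699 + 6657*√2 ≈ 1.5111e+5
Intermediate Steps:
P = 0
j(X) = √(2 + X)
(458 + 493)*((j(0) + P)*7 + 149) = (458 + 493)*((√(2 + 0) + 0)*7 + 149) = 951*((√2 + 0)*7 + 149) = 951*(√2*7 + 149) = 951*(7*√2 + 149) = 951*(149 + 7*√2) = 141699 + 6657*√2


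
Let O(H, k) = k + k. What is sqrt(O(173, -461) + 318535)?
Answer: sqrt(317613) ≈ 563.57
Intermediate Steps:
O(H, k) = 2*k
sqrt(O(173, -461) + 318535) = sqrt(2*(-461) + 318535) = sqrt(-922 + 318535) = sqrt(317613)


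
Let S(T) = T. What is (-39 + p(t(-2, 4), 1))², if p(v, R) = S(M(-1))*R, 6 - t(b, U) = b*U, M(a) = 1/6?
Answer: 54289/36 ≈ 1508.0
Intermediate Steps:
M(a) = ⅙
t(b, U) = 6 - U*b (t(b, U) = 6 - b*U = 6 - U*b)
p(v, R) = R/6
(-39 + p(t(-2, 4), 1))² = (-39 + (⅙)*1)² = (-39 + ⅙)² = (-233/6)² = 54289/36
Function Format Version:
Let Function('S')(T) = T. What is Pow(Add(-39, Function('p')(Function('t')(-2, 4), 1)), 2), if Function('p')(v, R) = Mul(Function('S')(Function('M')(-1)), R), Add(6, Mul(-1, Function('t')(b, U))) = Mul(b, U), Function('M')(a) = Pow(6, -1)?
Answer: Rational(54289, 36) ≈ 1508.0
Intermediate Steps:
Function('M')(a) = Rational(1, 6)
Function('t')(b, U) = Add(6, Mul(-1, U, b)) (Function('t')(b, U) = Add(6, Mul(-1, Mul(b, U))) = Add(6, Mul(-1, Mul(U, b))) = Add(6, Mul(-1, U, b)))
Function('p')(v, R) = Mul(Rational(1, 6), R)
Pow(Add(-39, Function('p')(Function('t')(-2, 4), 1)), 2) = Pow(Add(-39, Mul(Rational(1, 6), 1)), 2) = Pow(Add(-39, Rational(1, 6)), 2) = Pow(Rational(-233, 6), 2) = Rational(54289, 36)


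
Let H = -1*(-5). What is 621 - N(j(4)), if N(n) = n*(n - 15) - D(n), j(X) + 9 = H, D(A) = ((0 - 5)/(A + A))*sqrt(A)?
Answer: 545 + 5*I/4 ≈ 545.0 + 1.25*I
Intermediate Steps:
D(A) = -5/(2*sqrt(A)) (D(A) = (-5*1/(2*A))*sqrt(A) = (-5/(2*A))*sqrt(A) = -5/(2*sqrt(A)))
H = 5
j(X) = -4 (j(X) = -9 + 5 = -4)
N(n) = 5/(2*sqrt(n)) + n*(-15 + n) (N(n) = n*(n - 15) - (-5)/(2*sqrt(n)) = n*(-15 + n) + 5/(2*sqrt(n)) = 5/(2*sqrt(n)) + n*(-15 + n))
621 - N(j(4)) = 621 - ((-4)**2 - 15*(-4) + 5/(2*sqrt(-4))) = 621 - (16 + 60 + 5*(-I/2)/2) = 621 - (16 + 60 - 5*I/4) = 621 - (76 - 5*I/4) = 621 + (-76 + 5*I/4) = 545 + 5*I/4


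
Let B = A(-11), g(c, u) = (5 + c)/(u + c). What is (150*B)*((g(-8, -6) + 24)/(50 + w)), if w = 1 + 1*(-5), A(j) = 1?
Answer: 25425/322 ≈ 78.960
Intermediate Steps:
g(c, u) = (5 + c)/(c + u)
w = -4 (w = 1 - 5 = -4)
B = 1
(150*B)*((g(-8, -6) + 24)/(50 + w)) = (150*1)*(((5 - 8)/(-8 - 6) + 24)/(50 - 4)) = 150*((-3/(-14) + 24)/46) = 150*((-1/14*(-3) + 24)*(1/46)) = 150*((3/14 + 24)*(1/46)) = 150*((339/14)*(1/46)) = 150*(339/644) = 25425/322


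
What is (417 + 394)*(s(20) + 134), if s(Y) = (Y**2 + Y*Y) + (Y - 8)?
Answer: 767206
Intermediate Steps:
s(Y) = -8 + Y + 2*Y**2 (s(Y) = (Y**2 + Y**2) + (-8 + Y) = 2*Y**2 + (-8 + Y) = -8 + Y + 2*Y**2)
(417 + 394)*(s(20) + 134) = (417 + 394)*((-8 + 20 + 2*20**2) + 134) = 811*((-8 + 20 + 2*400) + 134) = 811*((-8 + 20 + 800) + 134) = 811*(812 + 134) = 811*946 = 767206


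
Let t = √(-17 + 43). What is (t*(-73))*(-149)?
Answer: 10877*√26 ≈ 55462.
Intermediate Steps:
t = √26 ≈ 5.0990
(t*(-73))*(-149) = (√26*(-73))*(-149) = -73*√26*(-149) = 10877*√26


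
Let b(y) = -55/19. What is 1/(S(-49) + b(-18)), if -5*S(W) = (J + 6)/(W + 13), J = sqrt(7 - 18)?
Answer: -33468120/95769767 - 64980*I*sqrt(11)/95769767 ≈ -0.34946 - 0.0022503*I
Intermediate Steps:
J = I*sqrt(11) (J = sqrt(-11) = I*sqrt(11) ≈ 3.3166*I)
b(y) = -55/19 (b(y) = -55*1/19 = -55/19)
S(W) = -(6 + I*sqrt(11))/(5*(13 + W)) (S(W) = -(I*sqrt(11) + 6)/(5*(W + 13)) = -(6 + I*sqrt(11))/(5*(13 + W)))
1/(S(-49) + b(-18)) = 1/((-6 - I*sqrt(11))/(5*(13 - 49)) - 55/19) = 1/((1/5)*(-6 - I*sqrt(11))/(-36) - 55/19) = 1/((1/5)*(-1/36)*(-6 - I*sqrt(11)) - 55/19) = 1/((1/30 + I*sqrt(11)/180) - 55/19) = 1/(-1631/570 + I*sqrt(11)/180)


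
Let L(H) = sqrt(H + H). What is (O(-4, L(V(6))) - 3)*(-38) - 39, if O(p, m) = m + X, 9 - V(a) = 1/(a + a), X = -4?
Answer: 227 - 19*sqrt(642)/3 ≈ 66.528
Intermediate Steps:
V(a) = 9 - 1/(2*a) (V(a) = 9 - 1/(a + a) = 9 - 1/(2*a))
L(H) = sqrt(2)*sqrt(H) (L(H) = sqrt(2*H) = sqrt(2)*sqrt(H))
O(p, m) = -4 + m (O(p, m) = m - 4 = -4 + m)
(O(-4, L(V(6))) - 3)*(-38) - 39 = ((-4 + sqrt(2)*sqrt(9 - 1/2/6)) - 3)*(-38) - 39 = ((-4 + sqrt(2)*sqrt(9 - 1/2*1/6)) - 3)*(-38) - 39 = ((-4 + sqrt(2)*sqrt(9 - 1/12)) - 3)*(-38) - 39 = ((-4 + sqrt(2)*sqrt(107/12)) - 3)*(-38) - 39 = ((-4 + sqrt(2)*(sqrt(321)/6)) - 3)*(-38) - 39 = ((-4 + sqrt(642)/6) - 3)*(-38) - 39 = (-7 + sqrt(642)/6)*(-38) - 39 = (266 - 19*sqrt(642)/3) - 39 = 227 - 19*sqrt(642)/3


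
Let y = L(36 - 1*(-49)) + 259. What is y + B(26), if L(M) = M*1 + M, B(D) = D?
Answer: 455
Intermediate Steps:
L(M) = 2*M (L(M) = M + M = 2*M)
y = 429 (y = 2*(36 - 1*(-49)) + 259 = 2*(36 + 49) + 259 = 2*85 + 259 = 170 + 259 = 429)
y + B(26) = 429 + 26 = 455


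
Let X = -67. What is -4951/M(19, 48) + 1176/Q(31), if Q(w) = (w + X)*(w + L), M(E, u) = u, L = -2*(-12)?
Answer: -91291/880 ≈ -103.74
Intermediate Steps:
L = 24
Q(w) = (-67 + w)*(24 + w) (Q(w) = (w - 67)*(w + 24) = (-67 + w)*(24 + w))
-4951/M(19, 48) + 1176/Q(31) = -4951/48 + 1176/(-1608 + 31² - 43*31) = -4951*1/48 + 1176/(-1608 + 961 - 1333) = -4951/48 + 1176/(-1980) = -4951/48 + 1176*(-1/1980) = -4951/48 - 98/165 = -91291/880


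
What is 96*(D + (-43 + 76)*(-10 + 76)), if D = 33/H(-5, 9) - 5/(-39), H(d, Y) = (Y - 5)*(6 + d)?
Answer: 2728600/13 ≈ 2.0989e+5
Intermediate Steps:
H(d, Y) = (-5 + Y)*(6 + d)
D = 1307/156 (D = 33/(-30 - 5*(-5) + 6*9 + 9*(-5)) - 5/(-39) = 33/(-30 + 25 + 54 - 45) - 5*(-1/39) = 33/4 + 5/39 = 1307/156 ≈ 8.3782)
96*(D + (-43 + 76)*(-10 + 76)) = 96*(1307/156 + (-43 + 76)*(-10 + 76)) = 96*(1307/156 + 33*66) = 96*(1307/156 + 2178) = 96*(341075/156) = 2728600/13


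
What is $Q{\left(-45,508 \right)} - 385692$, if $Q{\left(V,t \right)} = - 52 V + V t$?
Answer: $-406212$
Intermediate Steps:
$Q{\left(-45,508 \right)} - 385692 = - 45 \left(-52 + 508\right) - 385692 = \left(-45\right) 456 - 385692 = -20520 - 385692 = -406212$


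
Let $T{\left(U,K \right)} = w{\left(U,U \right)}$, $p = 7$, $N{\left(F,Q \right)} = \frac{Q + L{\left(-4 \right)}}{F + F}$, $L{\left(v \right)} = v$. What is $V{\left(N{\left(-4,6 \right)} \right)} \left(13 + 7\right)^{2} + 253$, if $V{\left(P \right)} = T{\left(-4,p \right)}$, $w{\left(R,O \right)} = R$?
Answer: $-1347$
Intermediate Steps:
$N{\left(F,Q \right)} = \frac{-4 + Q}{2 F}$ ($N{\left(F,Q \right)} = \frac{Q - 4}{F + F} = \frac{-4 + Q}{2 F}$)
$T{\left(U,K \right)} = U$
$V{\left(P \right)} = -4$
$V{\left(N{\left(-4,6 \right)} \right)} \left(13 + 7\right)^{2} + 253 = - 4 \left(13 + 7\right)^{2} + 253 = - 4 \cdot 20^{2} + 253 = \left(-4\right) 400 + 253 = -1600 + 253 = -1347$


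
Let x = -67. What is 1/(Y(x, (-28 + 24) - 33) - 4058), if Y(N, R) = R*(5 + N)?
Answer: -1/1764 ≈ -0.00056689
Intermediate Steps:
1/(Y(x, (-28 + 24) - 33) - 4058) = 1/(((-28 + 24) - 33)*(5 - 67) - 4058) = 1/((-4 - 33)*(-62) - 4058) = 1/(-37*(-62) - 4058) = 1/(2294 - 4058) = 1/(-1764) = -1/1764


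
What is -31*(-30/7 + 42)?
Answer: -8184/7 ≈ -1169.1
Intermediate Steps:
-31*(-30/7 + 42) = -31*264/7 = -8184/7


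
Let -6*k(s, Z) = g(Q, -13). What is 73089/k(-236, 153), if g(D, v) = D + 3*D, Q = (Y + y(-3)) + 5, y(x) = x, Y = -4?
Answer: 219267/4 ≈ 54817.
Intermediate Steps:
Q = -2 (Q = (-4 - 3) + 5 = -7 + 5 = -2)
g(D, v) = 4*D
k(s, Z) = 4/3 (k(s, Z) = -2*(-2)/3 = -⅙*(-8) = 4/3)
73089/k(-236, 153) = 73089/(4/3) = 73089*(¾) = 219267/4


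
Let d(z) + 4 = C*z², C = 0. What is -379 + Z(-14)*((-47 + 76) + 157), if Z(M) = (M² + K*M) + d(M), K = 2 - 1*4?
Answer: 40541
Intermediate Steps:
K = -2 (K = 2 - 4 = -2)
d(z) = -4 (d(z) = -4 + 0*z² = -4 + 0 = -4)
Z(M) = -4 + M² - 2*M (Z(M) = (M² - 2*M) - 4 = -4 + M² - 2*M)
-379 + Z(-14)*((-47 + 76) + 157) = -379 + (-4 + (-14)² - 2*(-14))*((-47 + 76) + 157) = -379 + (-4 + 196 + 28)*(29 + 157) = -379 + 220*186 = -379 + 40920 = 40541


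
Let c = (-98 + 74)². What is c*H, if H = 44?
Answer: 25344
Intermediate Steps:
c = 576 (c = (-24)² = 576)
c*H = 576*44 = 25344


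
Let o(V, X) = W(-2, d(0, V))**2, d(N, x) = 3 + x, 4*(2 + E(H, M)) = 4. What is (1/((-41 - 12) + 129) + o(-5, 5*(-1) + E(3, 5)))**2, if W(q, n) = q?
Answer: 93025/5776 ≈ 16.105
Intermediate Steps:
E(H, M) = -1 (E(H, M) = -2 + (1/4)*4 = -2 + 1 = -1)
o(V, X) = 4 (o(V, X) = (-2)**2 = 4)
(1/((-41 - 12) + 129) + o(-5, 5*(-1) + E(3, 5)))**2 = (1/((-41 - 12) + 129) + 4)**2 = (1/(-53 + 129) + 4)**2 = (1/76 + 4)**2 = (305/76)**2 = 93025/5776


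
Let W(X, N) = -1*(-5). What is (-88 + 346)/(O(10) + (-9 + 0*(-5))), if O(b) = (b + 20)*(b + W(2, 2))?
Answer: 86/147 ≈ 0.58503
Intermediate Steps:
W(X, N) = 5
O(b) = (5 + b)*(20 + b) (O(b) = (b + 20)*(b + 5) = (20 + b)*(5 + b) = (5 + b)*(20 + b))
(-88 + 346)/(O(10) + (-9 + 0*(-5))) = (-88 + 346)/((100 + 10² + 25*10) + (-9 + 0*(-5))) = 258/((100 + 100 + 250) + (-9 + 0)) = 258/(450 - 9) = 258/441 = 258*(1/441) = 86/147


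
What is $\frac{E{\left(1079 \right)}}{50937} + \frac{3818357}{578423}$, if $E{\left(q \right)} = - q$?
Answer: $\frac{193871532092}{29463132351} \approx 6.5801$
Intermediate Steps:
$\frac{E{\left(1079 \right)}}{50937} + \frac{3818357}{578423} = \frac{\left(-1\right) 1079}{50937} + \frac{3818357}{578423} = \left(-1079\right) \frac{1}{50937} + 3818357 \cdot \frac{1}{578423} = - \frac{1079}{50937} + \frac{3818357}{578423} = \frac{193871532092}{29463132351}$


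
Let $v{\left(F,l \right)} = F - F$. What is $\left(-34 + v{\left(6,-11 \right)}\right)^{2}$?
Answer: $1156$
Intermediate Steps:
$v{\left(F,l \right)} = 0$
$\left(-34 + v{\left(6,-11 \right)}\right)^{2} = \left(-34 + 0\right)^{2} = \left(-34\right)^{2} = 1156$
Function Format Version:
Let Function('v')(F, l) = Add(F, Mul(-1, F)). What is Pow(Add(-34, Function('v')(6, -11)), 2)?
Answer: 1156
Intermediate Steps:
Function('v')(F, l) = 0
Pow(Add(-34, Function('v')(6, -11)), 2) = Pow(Add(-34, 0), 2) = Pow(-34, 2) = 1156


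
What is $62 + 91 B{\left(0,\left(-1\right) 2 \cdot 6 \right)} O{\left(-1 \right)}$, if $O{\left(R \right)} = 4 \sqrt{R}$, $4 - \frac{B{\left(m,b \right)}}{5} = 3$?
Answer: $62 + 1820 i \approx 62.0 + 1820.0 i$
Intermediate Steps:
$B{\left(m,b \right)} = 5$ ($B{\left(m,b \right)} = 20 - 15 = 5$)
$62 + 91 B{\left(0,\left(-1\right) 2 \cdot 6 \right)} O{\left(-1 \right)} = 62 + 91 \cdot 5 \cdot 4 \sqrt{-1} = 62 + 91 \cdot 5 \cdot 4 i = 62 + 91 \cdot 20 i = 62 + 1820 i$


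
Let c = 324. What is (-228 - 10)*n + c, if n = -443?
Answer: 105758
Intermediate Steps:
(-228 - 10)*n + c = (-228 - 10)*(-443) + 324 = -238*(-443) + 324 = 105434 + 324 = 105758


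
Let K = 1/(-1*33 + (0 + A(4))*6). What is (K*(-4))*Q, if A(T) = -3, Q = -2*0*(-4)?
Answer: 0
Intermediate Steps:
Q = 0 (Q = 0*(-4) = 0)
K = -1/51 (K = 1/(-1*33 + (0 - 3)*6) = 1/(-33 - 3*6) = 1/(-33 - 18) = 1/(-51) = -1/51 ≈ -0.019608)
(K*(-4))*Q = -1/51*(-4)*0 = (4/51)*0 = 0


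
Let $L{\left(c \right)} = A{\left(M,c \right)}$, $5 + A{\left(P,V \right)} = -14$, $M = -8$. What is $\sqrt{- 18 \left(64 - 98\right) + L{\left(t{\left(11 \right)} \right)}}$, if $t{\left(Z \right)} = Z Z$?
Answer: $\sqrt{593} \approx 24.352$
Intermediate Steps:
$A{\left(P,V \right)} = -19$ ($A{\left(P,V \right)} = -5 - 14 = -19$)
$t{\left(Z \right)} = Z^{2}$
$L{\left(c \right)} = -19$
$\sqrt{- 18 \left(64 - 98\right) + L{\left(t{\left(11 \right)} \right)}} = \sqrt{- 18 \left(64 - 98\right) - 19} = \sqrt{\left(-18\right) \left(-34\right) - 19} = \sqrt{612 - 19} = \sqrt{593}$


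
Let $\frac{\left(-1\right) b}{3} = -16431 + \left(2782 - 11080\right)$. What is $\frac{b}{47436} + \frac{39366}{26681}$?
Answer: $\frac{1282249641}{421879972} \approx 3.0394$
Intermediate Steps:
$b = 74187$ ($b = - 3 \left(-16431 + \left(2782 - 11080\right)\right) = - 3 \left(-16431 - 8298\right) = \left(-3\right) \left(-24729\right) = 74187$)
$\frac{b}{47436} + \frac{39366}{26681} = \frac{74187}{47436} + \frac{39366}{26681} = 74187 \cdot \frac{1}{47436} + 39366 \cdot \frac{1}{26681} = \frac{24729}{15812} + \frac{39366}{26681} = \frac{1282249641}{421879972}$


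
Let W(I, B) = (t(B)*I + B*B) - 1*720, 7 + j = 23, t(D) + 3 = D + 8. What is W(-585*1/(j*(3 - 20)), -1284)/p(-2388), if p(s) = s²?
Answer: 49721153/172343552 ≈ 0.28850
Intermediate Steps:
t(D) = 5 + D (t(D) = -3 + (D + 8) = -3 + (8 + D) = 5 + D)
j = 16 (j = -7 + 23 = 16)
W(I, B) = -720 + B² + I*(5 + B) (W(I, B) = ((5 + B)*I + B*B) - 1*720 = (I*(5 + B) + B²) - 720 = (B² + I*(5 + B)) - 720 = -720 + B² + I*(5 + B))
W(-585*1/(j*(3 - 20)), -1284)/p(-2388) = (-720 + (-1284)² + (-585*1/(16*(3 - 20)))*(5 - 1284))/((-2388)²) = (-720 + 1648656 - 585/(16*(-17))*(-1279))/5702544 = (-720 + 1648656 - 585/(-272)*(-1279))*(1/5702544) = (-720 + 1648656 - 585*(-1/272)*(-1279))*(1/5702544) = (-720 + 1648656 + (585/272)*(-1279))*(1/5702544) = (-720 + 1648656 - 748215/272)*(1/5702544) = (447490377/272)*(1/5702544) = 49721153/172343552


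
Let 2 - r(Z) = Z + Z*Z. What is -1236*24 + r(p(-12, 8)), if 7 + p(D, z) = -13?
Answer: -30042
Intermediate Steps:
p(D, z) = -20 (p(D, z) = -7 - 13 = -20)
r(Z) = 2 - Z - Z² (r(Z) = 2 - (Z + Z*Z) = 2 - (Z + Z²) = 2 + (-Z - Z²) = 2 - Z - Z²)
-1236*24 + r(p(-12, 8)) = -1236*24 + (2 - 1*(-20) - 1*(-20)²) = -29664 + (2 + 20 - 1*400) = -29664 + (2 + 20 - 400) = -29664 - 378 = -30042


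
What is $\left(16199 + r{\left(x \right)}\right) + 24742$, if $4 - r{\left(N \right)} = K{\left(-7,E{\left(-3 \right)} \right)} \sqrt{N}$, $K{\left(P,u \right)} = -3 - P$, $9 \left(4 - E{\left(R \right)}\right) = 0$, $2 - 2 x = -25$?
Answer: $40945 - 6 \sqrt{6} \approx 40930.0$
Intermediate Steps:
$x = \frac{27}{2}$ ($x = 1 - - \frac{25}{2} = 1 + \frac{25}{2} = \frac{27}{2} \approx 13.5$)
$E{\left(R \right)} = 4$ ($E{\left(R \right)} = 4 - 0 = 4 + 0 = 4$)
$r{\left(N \right)} = 4 - 4 \sqrt{N}$ ($r{\left(N \right)} = 4 - \left(-3 - -7\right) \sqrt{N} = 4 - \left(-3 + 7\right) \sqrt{N} = 4 - 4 \sqrt{N}$)
$\left(16199 + r{\left(x \right)}\right) + 24742 = \left(16199 + \left(4 - 4 \sqrt{\frac{27}{2}}\right)\right) + 24742 = \left(16199 + \left(4 - 4 \frac{3 \sqrt{6}}{2}\right)\right) + 24742 = \left(16199 + \left(4 - 6 \sqrt{6}\right)\right) + 24742 = \left(16203 - 6 \sqrt{6}\right) + 24742 = 40945 - 6 \sqrt{6}$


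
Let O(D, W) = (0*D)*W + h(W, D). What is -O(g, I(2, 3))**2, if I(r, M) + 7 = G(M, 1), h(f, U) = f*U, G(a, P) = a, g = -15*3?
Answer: -32400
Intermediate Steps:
g = -45
h(f, U) = U*f
I(r, M) = -7 + M
O(D, W) = D*W (O(D, W) = (0*D)*W + D*W = 0*W + D*W = 0 + D*W = D*W)
-O(g, I(2, 3))**2 = -(-45*(-7 + 3))**2 = -(-45*(-4))**2 = -1*180**2 = -1*32400 = -32400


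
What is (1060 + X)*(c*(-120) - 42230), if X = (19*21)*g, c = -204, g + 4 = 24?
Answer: -160460000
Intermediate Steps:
g = 20 (g = -4 + 24 = 20)
X = 7980 (X = (19*21)*20 = 399*20 = 7980)
(1060 + X)*(c*(-120) - 42230) = (1060 + 7980)*(-204*(-120) - 42230) = 9040*(24480 - 42230) = 9040*(-17750) = -160460000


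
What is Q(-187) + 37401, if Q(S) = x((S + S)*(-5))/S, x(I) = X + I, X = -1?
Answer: 6992118/187 ≈ 37391.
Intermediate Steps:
x(I) = -1 + I
Q(S) = (-1 - 10*S)/S (Q(S) = (-1 + (S + S)*(-5))/S = (-1 + (2*S)*(-5))/S = (-1 - 10*S)/S)
Q(-187) + 37401 = (-10 - 1/(-187)) + 37401 = (-10 - 1*(-1/187)) + 37401 = (-10 + 1/187) + 37401 = -1869/187 + 37401 = 6992118/187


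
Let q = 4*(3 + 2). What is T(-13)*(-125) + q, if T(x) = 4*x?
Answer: 6520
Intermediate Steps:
q = 20 (q = 4*5 = 20)
T(-13)*(-125) + q = (4*(-13))*(-125) + 20 = -52*(-125) + 20 = 6500 + 20 = 6520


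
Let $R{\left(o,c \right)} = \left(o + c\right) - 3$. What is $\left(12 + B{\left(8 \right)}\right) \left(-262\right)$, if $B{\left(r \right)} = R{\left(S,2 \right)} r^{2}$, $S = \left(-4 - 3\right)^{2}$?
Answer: $-808008$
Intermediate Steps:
$S = 49$ ($S = \left(-7\right)^{2} = 49$)
$R{\left(o,c \right)} = -3 + c + o$ ($R{\left(o,c \right)} = \left(c + o\right) - 3 = -3 + c + o$)
$B{\left(r \right)} = 48 r^{2}$ ($B{\left(r \right)} = \left(-3 + 2 + 49\right) r^{2} = 48 r^{2}$)
$\left(12 + B{\left(8 \right)}\right) \left(-262\right) = \left(12 + 48 \cdot 8^{2}\right) \left(-262\right) = \left(12 + 48 \cdot 64\right) \left(-262\right) = \left(12 + 3072\right) \left(-262\right) = 3084 \left(-262\right) = -808008$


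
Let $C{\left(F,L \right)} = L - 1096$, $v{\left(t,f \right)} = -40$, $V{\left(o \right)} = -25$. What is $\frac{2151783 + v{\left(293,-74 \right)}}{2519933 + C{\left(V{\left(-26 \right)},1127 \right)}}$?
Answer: $\frac{2151743}{2519964} \approx 0.85388$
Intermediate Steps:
$C{\left(F,L \right)} = -1096 + L$
$\frac{2151783 + v{\left(293,-74 \right)}}{2519933 + C{\left(V{\left(-26 \right)},1127 \right)}} = \frac{2151783 - 40}{2519933 + \left(-1096 + 1127\right)} = \frac{2151743}{2519933 + 31} = \frac{2151743}{2519964}$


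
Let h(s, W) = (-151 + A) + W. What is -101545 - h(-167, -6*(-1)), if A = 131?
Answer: -101531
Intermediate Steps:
h(s, W) = -20 + W (h(s, W) = (-151 + 131) + W = -20 + W)
-101545 - h(-167, -6*(-1)) = -101545 - (-20 - 6*(-1)) = -101545 - (-20 + 6) = -101545 - 1*(-14) = -101545 + 14 = -101531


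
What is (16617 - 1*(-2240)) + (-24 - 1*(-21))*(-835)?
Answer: 21362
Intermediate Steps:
(16617 - 1*(-2240)) + (-24 - 1*(-21))*(-835) = (16617 + 2240) + (-24 + 21)*(-835) = 18857 - 3*(-835) = 18857 + 2505 = 21362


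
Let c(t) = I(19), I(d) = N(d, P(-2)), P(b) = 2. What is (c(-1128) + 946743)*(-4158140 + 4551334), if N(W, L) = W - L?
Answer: 372260351440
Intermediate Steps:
I(d) = -2 + d (I(d) = d - 1*2 = d - 2 = -2 + d)
c(t) = 17 (c(t) = -2 + 19 = 17)
(c(-1128) + 946743)*(-4158140 + 4551334) = (17 + 946743)*(-4158140 + 4551334) = 946760*393194 = 372260351440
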